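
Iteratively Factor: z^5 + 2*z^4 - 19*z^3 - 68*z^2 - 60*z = (z + 3)*(z^4 - z^3 - 16*z^2 - 20*z) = (z + 2)*(z + 3)*(z^3 - 3*z^2 - 10*z) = z*(z + 2)*(z + 3)*(z^2 - 3*z - 10) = z*(z + 2)^2*(z + 3)*(z - 5)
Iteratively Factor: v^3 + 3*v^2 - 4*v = (v - 1)*(v^2 + 4*v) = (v - 1)*(v + 4)*(v)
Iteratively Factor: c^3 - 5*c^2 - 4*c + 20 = (c - 5)*(c^2 - 4) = (c - 5)*(c - 2)*(c + 2)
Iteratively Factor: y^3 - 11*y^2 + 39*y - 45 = (y - 3)*(y^2 - 8*y + 15) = (y - 5)*(y - 3)*(y - 3)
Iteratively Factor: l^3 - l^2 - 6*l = (l - 3)*(l^2 + 2*l) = l*(l - 3)*(l + 2)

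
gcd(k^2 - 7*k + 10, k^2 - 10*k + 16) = k - 2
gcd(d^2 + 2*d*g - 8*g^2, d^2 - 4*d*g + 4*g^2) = d - 2*g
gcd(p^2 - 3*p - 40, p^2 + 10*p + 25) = p + 5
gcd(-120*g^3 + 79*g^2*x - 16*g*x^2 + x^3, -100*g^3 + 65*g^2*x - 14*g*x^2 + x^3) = -5*g + x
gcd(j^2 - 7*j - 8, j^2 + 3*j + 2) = j + 1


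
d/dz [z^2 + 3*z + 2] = 2*z + 3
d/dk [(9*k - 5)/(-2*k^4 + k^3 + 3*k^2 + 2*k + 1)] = (-18*k^4 + 9*k^3 + 27*k^2 + 18*k - (9*k - 5)*(-8*k^3 + 3*k^2 + 6*k + 2) + 9)/(-2*k^4 + k^3 + 3*k^2 + 2*k + 1)^2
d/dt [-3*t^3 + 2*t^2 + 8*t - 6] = -9*t^2 + 4*t + 8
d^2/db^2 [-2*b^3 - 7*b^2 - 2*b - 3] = -12*b - 14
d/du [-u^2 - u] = -2*u - 1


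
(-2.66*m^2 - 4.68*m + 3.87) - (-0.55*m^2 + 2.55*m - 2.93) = -2.11*m^2 - 7.23*m + 6.8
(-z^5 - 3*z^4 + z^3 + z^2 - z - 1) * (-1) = z^5 + 3*z^4 - z^3 - z^2 + z + 1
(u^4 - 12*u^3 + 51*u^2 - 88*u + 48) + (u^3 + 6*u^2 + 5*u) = u^4 - 11*u^3 + 57*u^2 - 83*u + 48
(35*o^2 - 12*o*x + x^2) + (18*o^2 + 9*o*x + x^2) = 53*o^2 - 3*o*x + 2*x^2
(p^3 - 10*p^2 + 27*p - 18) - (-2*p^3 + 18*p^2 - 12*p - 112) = 3*p^3 - 28*p^2 + 39*p + 94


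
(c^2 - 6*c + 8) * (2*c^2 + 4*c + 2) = 2*c^4 - 8*c^3 - 6*c^2 + 20*c + 16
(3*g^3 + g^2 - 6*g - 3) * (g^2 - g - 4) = 3*g^5 - 2*g^4 - 19*g^3 - g^2 + 27*g + 12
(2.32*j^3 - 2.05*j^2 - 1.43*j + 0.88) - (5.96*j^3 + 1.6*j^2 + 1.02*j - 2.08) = -3.64*j^3 - 3.65*j^2 - 2.45*j + 2.96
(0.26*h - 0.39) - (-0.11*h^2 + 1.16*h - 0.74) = 0.11*h^2 - 0.9*h + 0.35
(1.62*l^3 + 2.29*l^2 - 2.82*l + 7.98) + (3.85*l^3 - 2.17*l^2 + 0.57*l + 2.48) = 5.47*l^3 + 0.12*l^2 - 2.25*l + 10.46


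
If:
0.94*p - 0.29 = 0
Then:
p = 0.31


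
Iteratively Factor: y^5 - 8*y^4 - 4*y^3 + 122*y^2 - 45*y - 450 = (y - 5)*(y^4 - 3*y^3 - 19*y^2 + 27*y + 90) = (y - 5)*(y + 2)*(y^3 - 5*y^2 - 9*y + 45) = (y - 5)*(y - 3)*(y + 2)*(y^2 - 2*y - 15) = (y - 5)^2*(y - 3)*(y + 2)*(y + 3)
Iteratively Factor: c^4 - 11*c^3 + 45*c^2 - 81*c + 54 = (c - 3)*(c^3 - 8*c^2 + 21*c - 18) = (c - 3)^2*(c^2 - 5*c + 6) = (c - 3)^2*(c - 2)*(c - 3)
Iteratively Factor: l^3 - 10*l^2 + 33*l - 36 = (l - 3)*(l^2 - 7*l + 12) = (l - 4)*(l - 3)*(l - 3)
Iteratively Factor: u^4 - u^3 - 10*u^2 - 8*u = (u + 1)*(u^3 - 2*u^2 - 8*u) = (u + 1)*(u + 2)*(u^2 - 4*u) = (u - 4)*(u + 1)*(u + 2)*(u)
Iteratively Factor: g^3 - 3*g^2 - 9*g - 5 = (g - 5)*(g^2 + 2*g + 1) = (g - 5)*(g + 1)*(g + 1)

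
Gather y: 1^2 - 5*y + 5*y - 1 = 0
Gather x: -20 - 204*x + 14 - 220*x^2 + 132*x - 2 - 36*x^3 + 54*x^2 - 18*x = -36*x^3 - 166*x^2 - 90*x - 8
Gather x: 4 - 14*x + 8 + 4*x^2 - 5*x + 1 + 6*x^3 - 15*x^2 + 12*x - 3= 6*x^3 - 11*x^2 - 7*x + 10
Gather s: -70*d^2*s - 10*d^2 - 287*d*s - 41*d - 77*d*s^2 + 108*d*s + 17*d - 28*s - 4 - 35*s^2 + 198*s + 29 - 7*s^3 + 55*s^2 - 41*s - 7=-10*d^2 - 24*d - 7*s^3 + s^2*(20 - 77*d) + s*(-70*d^2 - 179*d + 129) + 18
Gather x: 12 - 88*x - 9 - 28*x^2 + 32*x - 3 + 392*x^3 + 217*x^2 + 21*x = 392*x^3 + 189*x^2 - 35*x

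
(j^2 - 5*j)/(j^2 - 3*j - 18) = j*(5 - j)/(-j^2 + 3*j + 18)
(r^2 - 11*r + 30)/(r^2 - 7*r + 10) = (r - 6)/(r - 2)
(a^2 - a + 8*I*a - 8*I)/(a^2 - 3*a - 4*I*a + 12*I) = (a^2 - a + 8*I*a - 8*I)/(a^2 - 3*a - 4*I*a + 12*I)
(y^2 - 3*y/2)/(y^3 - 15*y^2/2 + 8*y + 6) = y*(2*y - 3)/(2*y^3 - 15*y^2 + 16*y + 12)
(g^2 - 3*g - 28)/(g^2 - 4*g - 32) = (g - 7)/(g - 8)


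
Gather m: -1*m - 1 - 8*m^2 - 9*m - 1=-8*m^2 - 10*m - 2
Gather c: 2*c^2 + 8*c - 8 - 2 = 2*c^2 + 8*c - 10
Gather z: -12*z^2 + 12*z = -12*z^2 + 12*z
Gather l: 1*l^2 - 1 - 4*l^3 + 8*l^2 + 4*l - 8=-4*l^3 + 9*l^2 + 4*l - 9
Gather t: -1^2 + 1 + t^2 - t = t^2 - t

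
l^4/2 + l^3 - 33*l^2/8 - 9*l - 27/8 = (l/2 + 1/4)*(l - 3)*(l + 3/2)*(l + 3)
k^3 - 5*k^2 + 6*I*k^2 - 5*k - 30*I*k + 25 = (k - 5)*(k + I)*(k + 5*I)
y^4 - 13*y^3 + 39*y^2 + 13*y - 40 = (y - 8)*(y - 5)*(y - 1)*(y + 1)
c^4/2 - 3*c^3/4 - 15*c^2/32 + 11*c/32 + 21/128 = (c/2 + 1/4)*(c - 7/4)*(c - 3/4)*(c + 1/2)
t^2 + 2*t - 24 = (t - 4)*(t + 6)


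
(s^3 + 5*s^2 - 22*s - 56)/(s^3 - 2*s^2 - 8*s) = (s + 7)/s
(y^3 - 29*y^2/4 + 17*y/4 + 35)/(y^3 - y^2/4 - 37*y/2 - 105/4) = (y - 4)/(y + 3)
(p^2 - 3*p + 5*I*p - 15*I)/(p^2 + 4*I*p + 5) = (p - 3)/(p - I)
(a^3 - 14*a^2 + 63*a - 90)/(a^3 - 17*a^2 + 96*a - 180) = (a - 3)/(a - 6)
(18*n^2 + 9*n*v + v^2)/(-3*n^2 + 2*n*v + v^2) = (6*n + v)/(-n + v)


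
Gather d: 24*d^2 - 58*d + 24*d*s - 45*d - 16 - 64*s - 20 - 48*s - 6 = 24*d^2 + d*(24*s - 103) - 112*s - 42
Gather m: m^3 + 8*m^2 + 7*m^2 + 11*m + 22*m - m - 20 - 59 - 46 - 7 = m^3 + 15*m^2 + 32*m - 132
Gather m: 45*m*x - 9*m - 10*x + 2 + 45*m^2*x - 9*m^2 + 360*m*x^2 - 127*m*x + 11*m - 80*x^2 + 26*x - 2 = m^2*(45*x - 9) + m*(360*x^2 - 82*x + 2) - 80*x^2 + 16*x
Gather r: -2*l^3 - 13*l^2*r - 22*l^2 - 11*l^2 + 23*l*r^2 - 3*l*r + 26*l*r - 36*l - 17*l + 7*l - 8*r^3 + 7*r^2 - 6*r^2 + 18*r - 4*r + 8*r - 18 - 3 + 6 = -2*l^3 - 33*l^2 - 46*l - 8*r^3 + r^2*(23*l + 1) + r*(-13*l^2 + 23*l + 22) - 15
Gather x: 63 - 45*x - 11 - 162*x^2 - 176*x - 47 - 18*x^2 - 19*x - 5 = -180*x^2 - 240*x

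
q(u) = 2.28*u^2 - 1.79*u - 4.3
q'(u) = 4.56*u - 1.79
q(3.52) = 17.65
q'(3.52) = 14.26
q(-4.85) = 58.01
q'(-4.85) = -23.91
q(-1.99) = 8.29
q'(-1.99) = -10.86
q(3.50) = 17.36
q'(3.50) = 14.17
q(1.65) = -1.05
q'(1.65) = 5.73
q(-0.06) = -4.18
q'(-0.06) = -2.06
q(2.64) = 6.87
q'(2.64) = 10.25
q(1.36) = -2.52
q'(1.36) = 4.41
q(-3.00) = 21.59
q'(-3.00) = -15.47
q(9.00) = 164.27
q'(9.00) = 39.25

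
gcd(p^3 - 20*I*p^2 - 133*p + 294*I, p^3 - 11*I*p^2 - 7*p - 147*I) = p^2 - 14*I*p - 49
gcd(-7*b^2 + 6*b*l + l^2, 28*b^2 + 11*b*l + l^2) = 7*b + l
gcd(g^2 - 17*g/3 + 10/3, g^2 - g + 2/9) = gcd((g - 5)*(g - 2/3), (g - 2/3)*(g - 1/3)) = g - 2/3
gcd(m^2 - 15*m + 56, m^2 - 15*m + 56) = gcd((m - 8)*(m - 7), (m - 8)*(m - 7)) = m^2 - 15*m + 56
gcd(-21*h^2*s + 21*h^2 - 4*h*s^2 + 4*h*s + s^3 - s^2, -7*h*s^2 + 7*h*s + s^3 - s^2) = -7*h*s + 7*h + s^2 - s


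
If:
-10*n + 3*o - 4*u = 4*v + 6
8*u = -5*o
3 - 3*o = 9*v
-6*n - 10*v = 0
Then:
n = 5/23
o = 32/23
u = -20/23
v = -3/23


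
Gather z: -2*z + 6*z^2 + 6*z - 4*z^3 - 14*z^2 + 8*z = -4*z^3 - 8*z^2 + 12*z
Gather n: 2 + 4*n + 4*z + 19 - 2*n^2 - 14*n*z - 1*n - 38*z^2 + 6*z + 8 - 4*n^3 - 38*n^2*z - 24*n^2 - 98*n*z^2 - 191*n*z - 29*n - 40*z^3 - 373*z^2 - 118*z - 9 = -4*n^3 + n^2*(-38*z - 26) + n*(-98*z^2 - 205*z - 26) - 40*z^3 - 411*z^2 - 108*z + 20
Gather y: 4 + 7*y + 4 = 7*y + 8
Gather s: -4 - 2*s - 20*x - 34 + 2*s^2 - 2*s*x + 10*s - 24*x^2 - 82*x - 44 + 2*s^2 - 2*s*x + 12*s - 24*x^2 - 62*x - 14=4*s^2 + s*(20 - 4*x) - 48*x^2 - 164*x - 96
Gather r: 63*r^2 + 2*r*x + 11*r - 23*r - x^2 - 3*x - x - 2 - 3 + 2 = 63*r^2 + r*(2*x - 12) - x^2 - 4*x - 3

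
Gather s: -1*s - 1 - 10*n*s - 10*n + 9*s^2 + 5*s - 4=-10*n + 9*s^2 + s*(4 - 10*n) - 5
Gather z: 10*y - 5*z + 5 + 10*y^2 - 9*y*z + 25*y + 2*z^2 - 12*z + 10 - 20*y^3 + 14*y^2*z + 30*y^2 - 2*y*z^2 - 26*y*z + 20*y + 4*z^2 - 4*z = -20*y^3 + 40*y^2 + 55*y + z^2*(6 - 2*y) + z*(14*y^2 - 35*y - 21) + 15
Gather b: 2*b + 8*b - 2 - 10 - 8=10*b - 20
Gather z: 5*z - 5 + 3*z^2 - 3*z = 3*z^2 + 2*z - 5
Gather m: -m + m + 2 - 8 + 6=0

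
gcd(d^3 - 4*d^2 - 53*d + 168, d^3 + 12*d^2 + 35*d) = d + 7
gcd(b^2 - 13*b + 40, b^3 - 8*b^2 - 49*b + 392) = b - 8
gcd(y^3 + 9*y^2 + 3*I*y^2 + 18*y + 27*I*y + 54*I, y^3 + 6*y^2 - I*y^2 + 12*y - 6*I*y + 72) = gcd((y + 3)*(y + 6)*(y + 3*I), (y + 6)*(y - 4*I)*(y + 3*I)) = y^2 + y*(6 + 3*I) + 18*I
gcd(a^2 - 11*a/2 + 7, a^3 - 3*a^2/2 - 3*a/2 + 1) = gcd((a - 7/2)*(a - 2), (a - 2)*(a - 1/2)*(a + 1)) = a - 2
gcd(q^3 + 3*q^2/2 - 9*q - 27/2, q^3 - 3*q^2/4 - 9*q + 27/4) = q^2 - 9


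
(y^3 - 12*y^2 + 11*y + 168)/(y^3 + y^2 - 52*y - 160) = (y^2 - 4*y - 21)/(y^2 + 9*y + 20)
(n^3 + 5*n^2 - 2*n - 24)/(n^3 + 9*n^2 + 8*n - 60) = (n^2 + 7*n + 12)/(n^2 + 11*n + 30)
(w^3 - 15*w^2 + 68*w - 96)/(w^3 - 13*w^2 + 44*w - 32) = (w - 3)/(w - 1)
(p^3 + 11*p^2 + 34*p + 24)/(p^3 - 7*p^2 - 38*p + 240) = (p^2 + 5*p + 4)/(p^2 - 13*p + 40)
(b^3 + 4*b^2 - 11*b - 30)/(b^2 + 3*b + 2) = (b^2 + 2*b - 15)/(b + 1)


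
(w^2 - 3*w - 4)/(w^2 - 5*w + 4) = (w + 1)/(w - 1)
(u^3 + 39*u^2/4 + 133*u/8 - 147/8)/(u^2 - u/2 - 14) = (4*u^2 + 25*u - 21)/(4*(u - 4))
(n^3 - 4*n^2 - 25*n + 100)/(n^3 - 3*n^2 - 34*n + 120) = (n + 5)/(n + 6)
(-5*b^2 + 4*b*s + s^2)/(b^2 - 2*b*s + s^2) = (5*b + s)/(-b + s)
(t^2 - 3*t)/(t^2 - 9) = t/(t + 3)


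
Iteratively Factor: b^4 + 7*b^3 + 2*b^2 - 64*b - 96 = (b + 4)*(b^3 + 3*b^2 - 10*b - 24) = (b + 2)*(b + 4)*(b^2 + b - 12) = (b - 3)*(b + 2)*(b + 4)*(b + 4)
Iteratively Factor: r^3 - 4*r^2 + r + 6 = (r + 1)*(r^2 - 5*r + 6) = (r - 3)*(r + 1)*(r - 2)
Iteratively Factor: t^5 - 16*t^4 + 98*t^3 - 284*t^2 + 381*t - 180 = (t - 4)*(t^4 - 12*t^3 + 50*t^2 - 84*t + 45) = (t - 4)*(t - 1)*(t^3 - 11*t^2 + 39*t - 45) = (t - 4)*(t - 3)*(t - 1)*(t^2 - 8*t + 15) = (t - 5)*(t - 4)*(t - 3)*(t - 1)*(t - 3)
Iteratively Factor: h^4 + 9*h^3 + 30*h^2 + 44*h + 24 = (h + 2)*(h^3 + 7*h^2 + 16*h + 12) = (h + 2)^2*(h^2 + 5*h + 6) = (h + 2)^3*(h + 3)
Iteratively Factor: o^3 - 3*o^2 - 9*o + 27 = (o + 3)*(o^2 - 6*o + 9) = (o - 3)*(o + 3)*(o - 3)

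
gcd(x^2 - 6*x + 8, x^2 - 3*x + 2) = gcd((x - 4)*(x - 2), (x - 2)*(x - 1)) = x - 2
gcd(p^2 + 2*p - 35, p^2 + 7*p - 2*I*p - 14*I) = p + 7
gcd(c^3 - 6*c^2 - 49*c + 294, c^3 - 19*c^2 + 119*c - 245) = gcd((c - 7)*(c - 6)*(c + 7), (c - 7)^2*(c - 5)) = c - 7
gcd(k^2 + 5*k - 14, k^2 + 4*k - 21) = k + 7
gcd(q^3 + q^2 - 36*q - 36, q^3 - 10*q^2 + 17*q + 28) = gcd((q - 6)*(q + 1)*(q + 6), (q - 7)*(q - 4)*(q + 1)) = q + 1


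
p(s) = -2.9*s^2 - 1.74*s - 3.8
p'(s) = -5.8*s - 1.74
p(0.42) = -5.04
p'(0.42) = -4.18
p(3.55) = -46.52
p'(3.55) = -22.33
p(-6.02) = -98.42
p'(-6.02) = 33.18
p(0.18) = -4.21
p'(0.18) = -2.78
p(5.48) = -100.42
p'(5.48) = -33.52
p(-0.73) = -4.08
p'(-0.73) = 2.49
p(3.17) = -38.46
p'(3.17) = -20.13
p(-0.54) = -3.71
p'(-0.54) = 1.39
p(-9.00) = -223.04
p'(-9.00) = 50.46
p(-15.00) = -630.20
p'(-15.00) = 85.26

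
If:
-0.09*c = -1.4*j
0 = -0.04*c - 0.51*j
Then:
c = 0.00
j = 0.00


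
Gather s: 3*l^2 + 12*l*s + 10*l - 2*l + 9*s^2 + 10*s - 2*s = 3*l^2 + 8*l + 9*s^2 + s*(12*l + 8)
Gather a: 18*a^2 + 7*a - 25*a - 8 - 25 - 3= 18*a^2 - 18*a - 36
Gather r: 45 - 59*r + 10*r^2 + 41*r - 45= 10*r^2 - 18*r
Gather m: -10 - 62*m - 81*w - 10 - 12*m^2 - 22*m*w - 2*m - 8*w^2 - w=-12*m^2 + m*(-22*w - 64) - 8*w^2 - 82*w - 20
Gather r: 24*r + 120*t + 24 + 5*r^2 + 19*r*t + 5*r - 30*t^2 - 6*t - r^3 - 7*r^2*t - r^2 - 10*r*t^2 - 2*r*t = -r^3 + r^2*(4 - 7*t) + r*(-10*t^2 + 17*t + 29) - 30*t^2 + 114*t + 24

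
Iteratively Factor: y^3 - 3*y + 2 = (y - 1)*(y^2 + y - 2) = (y - 1)*(y + 2)*(y - 1)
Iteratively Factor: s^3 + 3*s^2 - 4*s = (s)*(s^2 + 3*s - 4) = s*(s + 4)*(s - 1)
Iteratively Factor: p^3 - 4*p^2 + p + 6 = (p + 1)*(p^2 - 5*p + 6) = (p - 2)*(p + 1)*(p - 3)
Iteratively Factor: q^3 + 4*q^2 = (q)*(q^2 + 4*q) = q*(q + 4)*(q)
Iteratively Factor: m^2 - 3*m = (m)*(m - 3)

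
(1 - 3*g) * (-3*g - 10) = 9*g^2 + 27*g - 10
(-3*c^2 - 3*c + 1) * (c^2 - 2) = -3*c^4 - 3*c^3 + 7*c^2 + 6*c - 2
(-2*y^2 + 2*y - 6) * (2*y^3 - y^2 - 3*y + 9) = -4*y^5 + 6*y^4 - 8*y^3 - 18*y^2 + 36*y - 54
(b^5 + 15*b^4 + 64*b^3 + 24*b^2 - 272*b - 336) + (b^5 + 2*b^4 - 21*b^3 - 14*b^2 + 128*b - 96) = 2*b^5 + 17*b^4 + 43*b^3 + 10*b^2 - 144*b - 432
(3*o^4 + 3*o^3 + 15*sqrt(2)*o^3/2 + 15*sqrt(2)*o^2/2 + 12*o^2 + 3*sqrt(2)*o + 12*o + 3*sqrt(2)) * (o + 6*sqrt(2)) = 3*o^5 + 3*o^4 + 51*sqrt(2)*o^4/2 + 51*sqrt(2)*o^3/2 + 102*o^3 + 102*o^2 + 75*sqrt(2)*o^2 + 36*o + 75*sqrt(2)*o + 36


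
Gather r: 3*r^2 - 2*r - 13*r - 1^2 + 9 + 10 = 3*r^2 - 15*r + 18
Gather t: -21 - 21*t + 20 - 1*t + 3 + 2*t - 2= -20*t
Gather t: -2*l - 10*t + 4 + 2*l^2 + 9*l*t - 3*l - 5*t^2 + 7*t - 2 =2*l^2 - 5*l - 5*t^2 + t*(9*l - 3) + 2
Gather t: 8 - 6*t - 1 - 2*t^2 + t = -2*t^2 - 5*t + 7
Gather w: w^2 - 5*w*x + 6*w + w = w^2 + w*(7 - 5*x)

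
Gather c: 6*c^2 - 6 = 6*c^2 - 6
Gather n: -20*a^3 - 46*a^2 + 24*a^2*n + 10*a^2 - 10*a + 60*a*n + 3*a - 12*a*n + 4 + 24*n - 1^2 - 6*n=-20*a^3 - 36*a^2 - 7*a + n*(24*a^2 + 48*a + 18) + 3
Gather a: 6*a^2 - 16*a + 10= 6*a^2 - 16*a + 10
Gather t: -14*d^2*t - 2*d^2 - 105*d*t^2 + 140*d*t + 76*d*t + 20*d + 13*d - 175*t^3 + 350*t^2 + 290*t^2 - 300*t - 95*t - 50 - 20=-2*d^2 + 33*d - 175*t^3 + t^2*(640 - 105*d) + t*(-14*d^2 + 216*d - 395) - 70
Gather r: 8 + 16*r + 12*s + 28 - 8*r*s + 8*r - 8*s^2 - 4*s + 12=r*(24 - 8*s) - 8*s^2 + 8*s + 48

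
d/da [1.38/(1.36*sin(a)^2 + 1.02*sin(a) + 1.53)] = -(3.7536*sin(a) + 1.4076)*cos(a)/(1.36*sin(a)^2 + 1.02*sin(a) + 1.53)^2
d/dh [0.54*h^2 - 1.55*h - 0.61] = 1.08*h - 1.55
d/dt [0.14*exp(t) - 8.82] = 0.14*exp(t)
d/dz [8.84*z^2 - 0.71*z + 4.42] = 17.68*z - 0.71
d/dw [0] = 0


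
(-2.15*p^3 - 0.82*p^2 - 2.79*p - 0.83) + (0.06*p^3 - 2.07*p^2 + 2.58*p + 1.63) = -2.09*p^3 - 2.89*p^2 - 0.21*p + 0.8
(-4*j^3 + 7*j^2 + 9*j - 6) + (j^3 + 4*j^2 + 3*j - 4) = -3*j^3 + 11*j^2 + 12*j - 10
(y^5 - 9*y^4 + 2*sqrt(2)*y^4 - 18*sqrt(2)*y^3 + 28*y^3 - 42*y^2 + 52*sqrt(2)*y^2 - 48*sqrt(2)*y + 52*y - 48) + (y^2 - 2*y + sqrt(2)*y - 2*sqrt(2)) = y^5 - 9*y^4 + 2*sqrt(2)*y^4 - 18*sqrt(2)*y^3 + 28*y^3 - 41*y^2 + 52*sqrt(2)*y^2 - 47*sqrt(2)*y + 50*y - 48 - 2*sqrt(2)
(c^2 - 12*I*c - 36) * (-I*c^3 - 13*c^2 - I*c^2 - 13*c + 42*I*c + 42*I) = -I*c^5 - 25*c^4 - I*c^4 - 25*c^3 + 234*I*c^3 + 972*c^2 + 234*I*c^2 + 972*c - 1512*I*c - 1512*I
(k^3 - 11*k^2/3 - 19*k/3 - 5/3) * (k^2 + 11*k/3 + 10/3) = k^5 - 148*k^3/9 - 334*k^2/9 - 245*k/9 - 50/9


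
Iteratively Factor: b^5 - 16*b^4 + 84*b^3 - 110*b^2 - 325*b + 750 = (b - 5)*(b^4 - 11*b^3 + 29*b^2 + 35*b - 150) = (b - 5)^2*(b^3 - 6*b^2 - b + 30) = (b - 5)^3*(b^2 - b - 6) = (b - 5)^3*(b - 3)*(b + 2)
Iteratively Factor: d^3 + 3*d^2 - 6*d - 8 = (d - 2)*(d^2 + 5*d + 4) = (d - 2)*(d + 4)*(d + 1)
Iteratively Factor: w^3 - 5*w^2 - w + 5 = (w - 1)*(w^2 - 4*w - 5) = (w - 1)*(w + 1)*(w - 5)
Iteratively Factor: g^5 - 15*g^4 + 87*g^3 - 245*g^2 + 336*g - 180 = (g - 2)*(g^4 - 13*g^3 + 61*g^2 - 123*g + 90) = (g - 3)*(g - 2)*(g^3 - 10*g^2 + 31*g - 30) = (g - 3)*(g - 2)^2*(g^2 - 8*g + 15) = (g - 3)^2*(g - 2)^2*(g - 5)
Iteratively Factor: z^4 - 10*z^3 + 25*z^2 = (z - 5)*(z^3 - 5*z^2) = z*(z - 5)*(z^2 - 5*z) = z*(z - 5)^2*(z)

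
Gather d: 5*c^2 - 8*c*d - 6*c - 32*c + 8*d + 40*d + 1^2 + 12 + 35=5*c^2 - 38*c + d*(48 - 8*c) + 48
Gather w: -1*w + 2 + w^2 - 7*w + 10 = w^2 - 8*w + 12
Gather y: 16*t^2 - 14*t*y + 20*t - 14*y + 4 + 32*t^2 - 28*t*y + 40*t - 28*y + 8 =48*t^2 + 60*t + y*(-42*t - 42) + 12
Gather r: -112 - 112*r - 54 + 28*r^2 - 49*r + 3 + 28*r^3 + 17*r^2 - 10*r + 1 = 28*r^3 + 45*r^2 - 171*r - 162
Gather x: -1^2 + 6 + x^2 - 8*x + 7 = x^2 - 8*x + 12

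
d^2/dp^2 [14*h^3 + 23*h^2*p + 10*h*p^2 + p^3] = 20*h + 6*p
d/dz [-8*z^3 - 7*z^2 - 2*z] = -24*z^2 - 14*z - 2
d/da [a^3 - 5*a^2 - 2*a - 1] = 3*a^2 - 10*a - 2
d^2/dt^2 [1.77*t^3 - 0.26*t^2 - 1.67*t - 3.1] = 10.62*t - 0.52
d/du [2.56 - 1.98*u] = -1.98000000000000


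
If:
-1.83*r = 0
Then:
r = 0.00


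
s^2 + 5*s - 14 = (s - 2)*(s + 7)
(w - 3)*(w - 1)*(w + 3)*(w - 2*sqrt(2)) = w^4 - 2*sqrt(2)*w^3 - w^3 - 9*w^2 + 2*sqrt(2)*w^2 + 9*w + 18*sqrt(2)*w - 18*sqrt(2)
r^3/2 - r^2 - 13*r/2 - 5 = (r/2 + 1/2)*(r - 5)*(r + 2)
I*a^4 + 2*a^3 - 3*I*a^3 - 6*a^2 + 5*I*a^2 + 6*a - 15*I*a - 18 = (a - 3)*(a - 3*I)*(a + 2*I)*(I*a + 1)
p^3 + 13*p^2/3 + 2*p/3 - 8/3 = (p - 2/3)*(p + 1)*(p + 4)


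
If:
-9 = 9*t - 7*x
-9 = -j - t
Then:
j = 10 - 7*x/9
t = 7*x/9 - 1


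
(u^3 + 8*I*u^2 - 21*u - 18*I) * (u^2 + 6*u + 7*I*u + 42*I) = u^5 + 6*u^4 + 15*I*u^4 - 77*u^3 + 90*I*u^3 - 462*u^2 - 165*I*u^2 + 126*u - 990*I*u + 756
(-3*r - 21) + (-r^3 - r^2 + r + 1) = -r^3 - r^2 - 2*r - 20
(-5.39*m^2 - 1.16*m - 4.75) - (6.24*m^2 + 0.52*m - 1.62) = -11.63*m^2 - 1.68*m - 3.13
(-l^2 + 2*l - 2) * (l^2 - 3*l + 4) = -l^4 + 5*l^3 - 12*l^2 + 14*l - 8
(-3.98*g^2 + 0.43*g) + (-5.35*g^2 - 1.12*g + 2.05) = -9.33*g^2 - 0.69*g + 2.05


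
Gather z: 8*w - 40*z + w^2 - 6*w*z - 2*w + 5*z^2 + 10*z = w^2 + 6*w + 5*z^2 + z*(-6*w - 30)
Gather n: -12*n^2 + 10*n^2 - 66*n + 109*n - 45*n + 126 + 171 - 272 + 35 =-2*n^2 - 2*n + 60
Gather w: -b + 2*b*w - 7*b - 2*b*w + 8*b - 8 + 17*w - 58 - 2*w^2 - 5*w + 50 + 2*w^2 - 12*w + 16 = 0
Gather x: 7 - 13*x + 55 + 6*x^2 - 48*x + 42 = 6*x^2 - 61*x + 104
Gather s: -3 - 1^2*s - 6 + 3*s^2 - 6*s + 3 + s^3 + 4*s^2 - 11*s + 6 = s^3 + 7*s^2 - 18*s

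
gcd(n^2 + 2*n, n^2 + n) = n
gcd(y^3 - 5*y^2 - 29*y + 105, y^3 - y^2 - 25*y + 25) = y + 5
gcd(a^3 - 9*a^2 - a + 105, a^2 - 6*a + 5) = a - 5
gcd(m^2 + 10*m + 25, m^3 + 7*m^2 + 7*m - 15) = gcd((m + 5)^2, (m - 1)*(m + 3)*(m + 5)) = m + 5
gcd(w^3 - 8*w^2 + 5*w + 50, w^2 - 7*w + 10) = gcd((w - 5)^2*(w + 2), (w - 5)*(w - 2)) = w - 5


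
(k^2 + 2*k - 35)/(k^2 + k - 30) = (k + 7)/(k + 6)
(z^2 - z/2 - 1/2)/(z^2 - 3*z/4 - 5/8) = 4*(z - 1)/(4*z - 5)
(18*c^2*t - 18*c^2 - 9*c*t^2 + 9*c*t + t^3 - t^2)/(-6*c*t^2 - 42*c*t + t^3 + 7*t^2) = (-3*c*t + 3*c + t^2 - t)/(t*(t + 7))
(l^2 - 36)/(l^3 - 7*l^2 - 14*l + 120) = (l + 6)/(l^2 - l - 20)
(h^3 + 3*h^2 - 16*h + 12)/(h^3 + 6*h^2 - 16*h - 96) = (h^2 - 3*h + 2)/(h^2 - 16)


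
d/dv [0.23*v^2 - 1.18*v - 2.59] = 0.46*v - 1.18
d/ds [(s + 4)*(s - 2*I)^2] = (s - 2*I)*(3*s + 8 - 2*I)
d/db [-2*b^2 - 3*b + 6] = -4*b - 3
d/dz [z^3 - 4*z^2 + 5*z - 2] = 3*z^2 - 8*z + 5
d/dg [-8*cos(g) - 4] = 8*sin(g)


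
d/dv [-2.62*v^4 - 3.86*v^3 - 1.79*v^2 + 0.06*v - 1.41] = -10.48*v^3 - 11.58*v^2 - 3.58*v + 0.06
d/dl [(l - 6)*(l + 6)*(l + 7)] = 3*l^2 + 14*l - 36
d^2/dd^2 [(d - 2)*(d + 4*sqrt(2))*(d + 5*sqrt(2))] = 6*d - 4 + 18*sqrt(2)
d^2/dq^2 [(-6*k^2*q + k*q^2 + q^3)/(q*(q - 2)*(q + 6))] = 2*(-18*k^2*q^2 - 72*k^2*q - 168*k^2 + k*q^3 + 36*k*q + 48*k - 4*q^3 + 36*q^2 + 144)/(q^6 + 12*q^5 + 12*q^4 - 224*q^3 - 144*q^2 + 1728*q - 1728)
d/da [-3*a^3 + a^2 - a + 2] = -9*a^2 + 2*a - 1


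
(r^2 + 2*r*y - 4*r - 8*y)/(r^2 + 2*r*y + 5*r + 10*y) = (r - 4)/(r + 5)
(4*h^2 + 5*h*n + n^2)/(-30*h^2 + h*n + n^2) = (4*h^2 + 5*h*n + n^2)/(-30*h^2 + h*n + n^2)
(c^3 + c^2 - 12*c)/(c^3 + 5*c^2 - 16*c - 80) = c*(c - 3)/(c^2 + c - 20)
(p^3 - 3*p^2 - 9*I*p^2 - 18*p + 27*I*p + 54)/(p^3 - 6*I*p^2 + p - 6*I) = (p^2 - 3*p*(1 + I) + 9*I)/(p^2 + 1)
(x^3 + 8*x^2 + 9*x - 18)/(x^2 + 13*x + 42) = (x^2 + 2*x - 3)/(x + 7)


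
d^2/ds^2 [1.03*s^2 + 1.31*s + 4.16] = 2.06000000000000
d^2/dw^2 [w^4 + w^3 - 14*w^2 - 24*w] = 12*w^2 + 6*w - 28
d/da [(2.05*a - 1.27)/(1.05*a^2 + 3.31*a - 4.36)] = (-2.1525*a^2 + 2.667*a - 4.7343)/(1.1025*a^4 + 6.951*a^3 + 1.8001*a^2 - 28.8632*a + 19.0096)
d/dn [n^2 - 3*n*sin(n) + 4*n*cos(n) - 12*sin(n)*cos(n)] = -4*n*sin(n) - 3*n*cos(n) + 2*n - 3*sin(n) + 4*cos(n) - 12*cos(2*n)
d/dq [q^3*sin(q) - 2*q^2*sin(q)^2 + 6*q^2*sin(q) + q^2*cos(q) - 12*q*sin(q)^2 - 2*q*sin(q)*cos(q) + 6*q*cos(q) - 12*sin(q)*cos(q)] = q^3*cos(q) + 2*q^2*sin(q) - 2*q^2*sin(2*q) + 6*q^2*cos(q) + 6*q*sin(q) - 12*q*sin(2*q) + 2*q*cos(q) - 2*q - sin(2*q) + 6*cos(q) - 6*cos(2*q) - 6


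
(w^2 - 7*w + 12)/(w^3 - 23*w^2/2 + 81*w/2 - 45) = 2*(w - 4)/(2*w^2 - 17*w + 30)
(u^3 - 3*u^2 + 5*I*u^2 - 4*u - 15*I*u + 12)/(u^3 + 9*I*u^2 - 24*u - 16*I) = (u - 3)/(u + 4*I)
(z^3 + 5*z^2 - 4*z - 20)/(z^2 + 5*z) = z - 4/z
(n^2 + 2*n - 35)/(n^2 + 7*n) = (n - 5)/n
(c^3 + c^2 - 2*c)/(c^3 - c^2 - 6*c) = (c - 1)/(c - 3)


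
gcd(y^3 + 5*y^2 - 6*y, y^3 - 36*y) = y^2 + 6*y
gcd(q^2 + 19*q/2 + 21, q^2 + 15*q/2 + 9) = q + 6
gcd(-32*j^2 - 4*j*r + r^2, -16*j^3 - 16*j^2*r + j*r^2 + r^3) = 4*j + r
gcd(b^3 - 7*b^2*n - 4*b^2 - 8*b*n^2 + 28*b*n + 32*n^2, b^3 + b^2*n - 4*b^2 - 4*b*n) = b^2 + b*n - 4*b - 4*n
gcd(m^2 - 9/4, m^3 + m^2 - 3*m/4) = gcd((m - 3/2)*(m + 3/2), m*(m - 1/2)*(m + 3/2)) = m + 3/2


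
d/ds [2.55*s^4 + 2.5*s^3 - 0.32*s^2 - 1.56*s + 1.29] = 10.2*s^3 + 7.5*s^2 - 0.64*s - 1.56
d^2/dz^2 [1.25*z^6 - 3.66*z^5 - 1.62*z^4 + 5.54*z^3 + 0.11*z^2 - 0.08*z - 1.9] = 37.5*z^4 - 73.2*z^3 - 19.44*z^2 + 33.24*z + 0.22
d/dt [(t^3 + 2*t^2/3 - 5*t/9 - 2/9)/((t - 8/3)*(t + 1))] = (9*t^2 - 48*t + 10)/(9*t^2 - 48*t + 64)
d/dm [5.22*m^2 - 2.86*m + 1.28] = 10.44*m - 2.86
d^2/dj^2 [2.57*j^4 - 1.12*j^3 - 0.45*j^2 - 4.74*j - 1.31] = 30.84*j^2 - 6.72*j - 0.9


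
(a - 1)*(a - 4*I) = a^2 - a - 4*I*a + 4*I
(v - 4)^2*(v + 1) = v^3 - 7*v^2 + 8*v + 16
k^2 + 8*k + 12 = (k + 2)*(k + 6)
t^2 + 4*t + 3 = (t + 1)*(t + 3)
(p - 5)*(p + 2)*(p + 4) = p^3 + p^2 - 22*p - 40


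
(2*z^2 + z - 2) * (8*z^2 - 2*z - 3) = 16*z^4 + 4*z^3 - 24*z^2 + z + 6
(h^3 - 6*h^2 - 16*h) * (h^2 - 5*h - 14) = h^5 - 11*h^4 + 164*h^2 + 224*h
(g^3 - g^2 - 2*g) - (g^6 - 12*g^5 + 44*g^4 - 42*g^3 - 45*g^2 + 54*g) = -g^6 + 12*g^5 - 44*g^4 + 43*g^3 + 44*g^2 - 56*g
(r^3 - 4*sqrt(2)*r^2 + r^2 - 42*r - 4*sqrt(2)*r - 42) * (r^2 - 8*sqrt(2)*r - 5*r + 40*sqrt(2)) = r^5 - 12*sqrt(2)*r^4 - 4*r^4 + 17*r^3 + 48*sqrt(2)*r^3 - 88*r^2 + 396*sqrt(2)*r^2 - 1344*sqrt(2)*r - 110*r - 1680*sqrt(2)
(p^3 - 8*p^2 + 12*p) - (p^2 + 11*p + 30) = p^3 - 9*p^2 + p - 30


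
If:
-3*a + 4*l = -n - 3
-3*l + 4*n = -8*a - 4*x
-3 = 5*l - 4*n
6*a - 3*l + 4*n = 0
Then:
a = -11/50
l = -21/25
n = -3/10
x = 11/100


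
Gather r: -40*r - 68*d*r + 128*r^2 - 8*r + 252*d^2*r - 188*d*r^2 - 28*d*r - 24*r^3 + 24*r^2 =-24*r^3 + r^2*(152 - 188*d) + r*(252*d^2 - 96*d - 48)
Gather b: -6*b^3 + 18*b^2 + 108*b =-6*b^3 + 18*b^2 + 108*b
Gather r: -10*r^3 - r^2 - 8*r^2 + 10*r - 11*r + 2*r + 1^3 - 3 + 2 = -10*r^3 - 9*r^2 + r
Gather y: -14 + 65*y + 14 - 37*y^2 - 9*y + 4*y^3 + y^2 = 4*y^3 - 36*y^2 + 56*y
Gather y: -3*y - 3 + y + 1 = -2*y - 2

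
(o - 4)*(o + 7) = o^2 + 3*o - 28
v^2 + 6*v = v*(v + 6)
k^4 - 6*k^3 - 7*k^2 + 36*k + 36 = (k - 6)*(k - 3)*(k + 1)*(k + 2)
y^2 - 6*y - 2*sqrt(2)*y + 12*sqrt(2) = (y - 6)*(y - 2*sqrt(2))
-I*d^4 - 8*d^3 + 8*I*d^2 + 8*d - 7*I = (d + 1)*(d - 7*I)*(d - I)*(-I*d + I)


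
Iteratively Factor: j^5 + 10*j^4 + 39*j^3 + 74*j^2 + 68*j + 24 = (j + 2)*(j^4 + 8*j^3 + 23*j^2 + 28*j + 12) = (j + 1)*(j + 2)*(j^3 + 7*j^2 + 16*j + 12) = (j + 1)*(j + 2)^2*(j^2 + 5*j + 6) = (j + 1)*(j + 2)^2*(j + 3)*(j + 2)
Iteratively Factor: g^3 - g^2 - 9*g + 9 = (g - 1)*(g^2 - 9) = (g - 3)*(g - 1)*(g + 3)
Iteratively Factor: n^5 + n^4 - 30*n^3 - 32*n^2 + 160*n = (n - 5)*(n^4 + 6*n^3 - 32*n) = n*(n - 5)*(n^3 + 6*n^2 - 32) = n*(n - 5)*(n - 2)*(n^2 + 8*n + 16) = n*(n - 5)*(n - 2)*(n + 4)*(n + 4)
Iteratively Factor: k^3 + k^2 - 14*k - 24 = (k + 2)*(k^2 - k - 12) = (k + 2)*(k + 3)*(k - 4)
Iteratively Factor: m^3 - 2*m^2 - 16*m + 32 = (m - 2)*(m^2 - 16) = (m - 4)*(m - 2)*(m + 4)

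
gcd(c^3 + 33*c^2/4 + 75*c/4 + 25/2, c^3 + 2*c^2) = c + 2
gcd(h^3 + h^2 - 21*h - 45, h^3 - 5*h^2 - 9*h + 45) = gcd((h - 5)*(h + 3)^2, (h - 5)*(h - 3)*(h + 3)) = h^2 - 2*h - 15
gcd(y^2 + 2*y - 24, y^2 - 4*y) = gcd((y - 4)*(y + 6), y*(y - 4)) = y - 4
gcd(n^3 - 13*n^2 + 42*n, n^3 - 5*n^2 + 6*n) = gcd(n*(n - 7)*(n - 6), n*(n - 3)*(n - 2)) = n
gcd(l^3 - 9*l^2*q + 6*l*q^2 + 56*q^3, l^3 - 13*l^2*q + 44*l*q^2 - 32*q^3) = -l + 4*q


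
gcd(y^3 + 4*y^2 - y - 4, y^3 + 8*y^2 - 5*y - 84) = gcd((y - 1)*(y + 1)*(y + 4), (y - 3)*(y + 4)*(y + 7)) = y + 4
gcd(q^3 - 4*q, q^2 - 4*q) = q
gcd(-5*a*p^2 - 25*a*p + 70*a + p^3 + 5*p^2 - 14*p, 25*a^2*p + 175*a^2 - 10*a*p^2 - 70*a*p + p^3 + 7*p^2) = -5*a*p - 35*a + p^2 + 7*p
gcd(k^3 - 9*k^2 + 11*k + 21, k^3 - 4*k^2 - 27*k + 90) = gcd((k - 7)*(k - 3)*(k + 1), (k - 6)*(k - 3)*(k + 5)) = k - 3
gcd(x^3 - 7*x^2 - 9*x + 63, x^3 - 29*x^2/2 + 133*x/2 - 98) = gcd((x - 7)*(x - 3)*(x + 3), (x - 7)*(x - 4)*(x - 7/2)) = x - 7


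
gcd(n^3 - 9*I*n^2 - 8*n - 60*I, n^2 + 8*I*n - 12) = n + 2*I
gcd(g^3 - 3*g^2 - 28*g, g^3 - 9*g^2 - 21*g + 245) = g - 7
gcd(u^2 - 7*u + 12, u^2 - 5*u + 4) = u - 4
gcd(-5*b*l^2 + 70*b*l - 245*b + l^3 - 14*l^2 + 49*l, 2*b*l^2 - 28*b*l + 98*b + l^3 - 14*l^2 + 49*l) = l^2 - 14*l + 49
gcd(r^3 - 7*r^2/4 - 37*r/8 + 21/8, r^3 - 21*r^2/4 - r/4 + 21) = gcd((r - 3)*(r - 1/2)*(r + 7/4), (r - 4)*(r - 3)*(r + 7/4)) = r^2 - 5*r/4 - 21/4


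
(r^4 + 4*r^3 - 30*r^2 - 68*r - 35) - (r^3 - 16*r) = r^4 + 3*r^3 - 30*r^2 - 52*r - 35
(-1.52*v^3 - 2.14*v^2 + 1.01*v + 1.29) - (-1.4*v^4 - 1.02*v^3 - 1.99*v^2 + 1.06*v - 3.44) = 1.4*v^4 - 0.5*v^3 - 0.15*v^2 - 0.05*v + 4.73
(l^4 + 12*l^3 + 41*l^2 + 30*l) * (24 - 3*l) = -3*l^5 - 12*l^4 + 165*l^3 + 894*l^2 + 720*l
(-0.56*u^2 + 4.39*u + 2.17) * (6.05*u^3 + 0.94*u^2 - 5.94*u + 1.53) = -3.388*u^5 + 26.0331*u^4 + 20.5815*u^3 - 24.8936*u^2 - 6.1731*u + 3.3201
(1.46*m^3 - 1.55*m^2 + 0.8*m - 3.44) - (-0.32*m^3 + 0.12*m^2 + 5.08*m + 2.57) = 1.78*m^3 - 1.67*m^2 - 4.28*m - 6.01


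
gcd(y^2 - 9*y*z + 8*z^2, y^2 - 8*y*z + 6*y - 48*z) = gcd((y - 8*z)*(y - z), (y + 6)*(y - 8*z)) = y - 8*z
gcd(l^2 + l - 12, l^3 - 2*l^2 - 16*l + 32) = l + 4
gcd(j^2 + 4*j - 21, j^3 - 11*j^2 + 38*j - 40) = 1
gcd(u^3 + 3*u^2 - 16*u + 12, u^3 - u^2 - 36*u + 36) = u^2 + 5*u - 6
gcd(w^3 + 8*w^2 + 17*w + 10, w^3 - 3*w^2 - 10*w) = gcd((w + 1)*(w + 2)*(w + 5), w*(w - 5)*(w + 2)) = w + 2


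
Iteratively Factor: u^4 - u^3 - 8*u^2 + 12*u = (u + 3)*(u^3 - 4*u^2 + 4*u) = u*(u + 3)*(u^2 - 4*u + 4) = u*(u - 2)*(u + 3)*(u - 2)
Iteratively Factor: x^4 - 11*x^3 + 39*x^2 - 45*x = (x - 3)*(x^3 - 8*x^2 + 15*x) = (x - 5)*(x - 3)*(x^2 - 3*x) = (x - 5)*(x - 3)^2*(x)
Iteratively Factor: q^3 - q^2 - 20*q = (q)*(q^2 - q - 20) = q*(q + 4)*(q - 5)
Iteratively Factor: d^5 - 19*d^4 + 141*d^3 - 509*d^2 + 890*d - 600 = (d - 3)*(d^4 - 16*d^3 + 93*d^2 - 230*d + 200) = (d - 3)*(d - 2)*(d^3 - 14*d^2 + 65*d - 100) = (d - 5)*(d - 3)*(d - 2)*(d^2 - 9*d + 20) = (d - 5)*(d - 4)*(d - 3)*(d - 2)*(d - 5)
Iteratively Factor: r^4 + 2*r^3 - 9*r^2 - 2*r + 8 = (r - 1)*(r^3 + 3*r^2 - 6*r - 8) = (r - 1)*(r + 4)*(r^2 - r - 2) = (r - 2)*(r - 1)*(r + 4)*(r + 1)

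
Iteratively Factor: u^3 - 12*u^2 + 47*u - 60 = (u - 4)*(u^2 - 8*u + 15) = (u - 4)*(u - 3)*(u - 5)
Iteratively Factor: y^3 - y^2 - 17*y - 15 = (y + 3)*(y^2 - 4*y - 5) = (y + 1)*(y + 3)*(y - 5)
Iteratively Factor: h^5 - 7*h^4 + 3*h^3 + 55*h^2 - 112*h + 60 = (h - 2)*(h^4 - 5*h^3 - 7*h^2 + 41*h - 30) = (h - 2)*(h - 1)*(h^3 - 4*h^2 - 11*h + 30) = (h - 5)*(h - 2)*(h - 1)*(h^2 + h - 6) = (h - 5)*(h - 2)^2*(h - 1)*(h + 3)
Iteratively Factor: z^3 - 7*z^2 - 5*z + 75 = (z - 5)*(z^2 - 2*z - 15) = (z - 5)^2*(z + 3)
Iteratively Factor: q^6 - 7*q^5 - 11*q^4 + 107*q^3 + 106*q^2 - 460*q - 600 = (q - 5)*(q^5 - 2*q^4 - 21*q^3 + 2*q^2 + 116*q + 120) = (q - 5)^2*(q^4 + 3*q^3 - 6*q^2 - 28*q - 24) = (q - 5)^2*(q + 2)*(q^3 + q^2 - 8*q - 12) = (q - 5)^2*(q + 2)^2*(q^2 - q - 6) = (q - 5)^2*(q - 3)*(q + 2)^2*(q + 2)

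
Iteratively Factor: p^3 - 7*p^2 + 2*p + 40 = (p - 5)*(p^2 - 2*p - 8) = (p - 5)*(p - 4)*(p + 2)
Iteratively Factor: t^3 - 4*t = (t)*(t^2 - 4) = t*(t - 2)*(t + 2)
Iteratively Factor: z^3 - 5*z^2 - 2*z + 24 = (z - 4)*(z^2 - z - 6) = (z - 4)*(z - 3)*(z + 2)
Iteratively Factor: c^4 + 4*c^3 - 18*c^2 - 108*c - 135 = (c + 3)*(c^3 + c^2 - 21*c - 45) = (c + 3)^2*(c^2 - 2*c - 15) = (c - 5)*(c + 3)^2*(c + 3)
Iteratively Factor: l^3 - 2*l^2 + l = (l - 1)*(l^2 - l) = l*(l - 1)*(l - 1)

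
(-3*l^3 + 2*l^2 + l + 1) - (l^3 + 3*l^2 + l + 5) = -4*l^3 - l^2 - 4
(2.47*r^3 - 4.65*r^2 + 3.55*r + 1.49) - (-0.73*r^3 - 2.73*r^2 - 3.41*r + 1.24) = 3.2*r^3 - 1.92*r^2 + 6.96*r + 0.25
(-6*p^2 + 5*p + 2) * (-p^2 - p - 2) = 6*p^4 + p^3 + 5*p^2 - 12*p - 4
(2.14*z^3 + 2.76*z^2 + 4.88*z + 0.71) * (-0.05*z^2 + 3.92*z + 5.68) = -0.107*z^5 + 8.2508*z^4 + 22.7304*z^3 + 34.7709*z^2 + 30.5016*z + 4.0328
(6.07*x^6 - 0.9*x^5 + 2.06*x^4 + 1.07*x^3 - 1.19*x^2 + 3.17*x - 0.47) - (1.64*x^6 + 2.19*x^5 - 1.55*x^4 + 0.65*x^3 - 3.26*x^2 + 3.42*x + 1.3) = 4.43*x^6 - 3.09*x^5 + 3.61*x^4 + 0.42*x^3 + 2.07*x^2 - 0.25*x - 1.77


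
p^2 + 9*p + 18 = (p + 3)*(p + 6)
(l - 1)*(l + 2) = l^2 + l - 2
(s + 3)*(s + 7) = s^2 + 10*s + 21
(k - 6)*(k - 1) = k^2 - 7*k + 6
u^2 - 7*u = u*(u - 7)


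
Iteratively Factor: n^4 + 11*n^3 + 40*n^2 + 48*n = (n + 4)*(n^3 + 7*n^2 + 12*n) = n*(n + 4)*(n^2 + 7*n + 12) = n*(n + 4)^2*(n + 3)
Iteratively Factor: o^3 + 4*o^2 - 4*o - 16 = (o + 4)*(o^2 - 4) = (o - 2)*(o + 4)*(o + 2)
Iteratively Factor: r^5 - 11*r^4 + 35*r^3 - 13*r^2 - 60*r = (r - 4)*(r^4 - 7*r^3 + 7*r^2 + 15*r) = (r - 4)*(r + 1)*(r^3 - 8*r^2 + 15*r) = (r - 5)*(r - 4)*(r + 1)*(r^2 - 3*r) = r*(r - 5)*(r - 4)*(r + 1)*(r - 3)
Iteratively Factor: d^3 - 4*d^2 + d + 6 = (d + 1)*(d^2 - 5*d + 6) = (d - 2)*(d + 1)*(d - 3)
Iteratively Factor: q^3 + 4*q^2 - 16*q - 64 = (q - 4)*(q^2 + 8*q + 16) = (q - 4)*(q + 4)*(q + 4)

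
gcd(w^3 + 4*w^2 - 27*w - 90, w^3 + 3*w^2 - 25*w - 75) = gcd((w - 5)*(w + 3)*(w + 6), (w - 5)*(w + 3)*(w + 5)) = w^2 - 2*w - 15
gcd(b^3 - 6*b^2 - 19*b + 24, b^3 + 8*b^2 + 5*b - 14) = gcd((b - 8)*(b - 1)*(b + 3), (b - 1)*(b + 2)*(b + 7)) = b - 1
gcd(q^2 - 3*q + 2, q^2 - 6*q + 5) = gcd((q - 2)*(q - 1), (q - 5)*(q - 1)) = q - 1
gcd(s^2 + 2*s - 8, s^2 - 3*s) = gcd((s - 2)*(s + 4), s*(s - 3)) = 1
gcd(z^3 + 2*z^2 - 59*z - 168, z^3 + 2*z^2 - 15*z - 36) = z + 3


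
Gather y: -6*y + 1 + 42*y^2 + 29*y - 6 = 42*y^2 + 23*y - 5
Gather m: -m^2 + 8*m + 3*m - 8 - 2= -m^2 + 11*m - 10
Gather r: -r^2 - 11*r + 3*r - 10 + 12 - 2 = -r^2 - 8*r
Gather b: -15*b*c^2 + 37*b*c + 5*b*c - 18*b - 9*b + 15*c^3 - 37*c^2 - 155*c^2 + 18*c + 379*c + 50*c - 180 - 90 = b*(-15*c^2 + 42*c - 27) + 15*c^3 - 192*c^2 + 447*c - 270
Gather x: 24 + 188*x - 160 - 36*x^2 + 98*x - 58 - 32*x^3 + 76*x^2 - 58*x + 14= -32*x^3 + 40*x^2 + 228*x - 180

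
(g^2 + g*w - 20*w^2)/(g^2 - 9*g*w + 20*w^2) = (-g - 5*w)/(-g + 5*w)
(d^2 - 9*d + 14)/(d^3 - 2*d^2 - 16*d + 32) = (d - 7)/(d^2 - 16)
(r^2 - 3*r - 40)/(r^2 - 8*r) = (r + 5)/r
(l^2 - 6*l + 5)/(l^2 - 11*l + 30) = (l - 1)/(l - 6)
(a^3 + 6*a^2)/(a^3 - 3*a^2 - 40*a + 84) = a^2/(a^2 - 9*a + 14)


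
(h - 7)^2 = h^2 - 14*h + 49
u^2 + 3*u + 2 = (u + 1)*(u + 2)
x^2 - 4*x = x*(x - 4)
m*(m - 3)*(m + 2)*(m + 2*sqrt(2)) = m^4 - m^3 + 2*sqrt(2)*m^3 - 6*m^2 - 2*sqrt(2)*m^2 - 12*sqrt(2)*m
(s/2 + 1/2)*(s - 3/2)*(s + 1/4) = s^3/2 - s^2/8 - 13*s/16 - 3/16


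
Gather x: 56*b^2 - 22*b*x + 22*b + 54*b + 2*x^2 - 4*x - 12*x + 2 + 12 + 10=56*b^2 + 76*b + 2*x^2 + x*(-22*b - 16) + 24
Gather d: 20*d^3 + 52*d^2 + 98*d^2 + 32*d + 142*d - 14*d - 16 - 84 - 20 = 20*d^3 + 150*d^2 + 160*d - 120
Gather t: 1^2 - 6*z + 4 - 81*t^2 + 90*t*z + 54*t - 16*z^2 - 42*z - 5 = -81*t^2 + t*(90*z + 54) - 16*z^2 - 48*z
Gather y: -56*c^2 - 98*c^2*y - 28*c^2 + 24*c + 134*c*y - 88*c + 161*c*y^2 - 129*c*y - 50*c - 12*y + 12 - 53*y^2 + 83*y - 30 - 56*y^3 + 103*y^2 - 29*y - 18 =-84*c^2 - 114*c - 56*y^3 + y^2*(161*c + 50) + y*(-98*c^2 + 5*c + 42) - 36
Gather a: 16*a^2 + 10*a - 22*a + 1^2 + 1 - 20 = 16*a^2 - 12*a - 18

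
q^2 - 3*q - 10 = (q - 5)*(q + 2)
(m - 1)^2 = m^2 - 2*m + 1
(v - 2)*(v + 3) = v^2 + v - 6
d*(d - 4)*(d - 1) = d^3 - 5*d^2 + 4*d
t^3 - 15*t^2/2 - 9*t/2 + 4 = (t - 8)*(t - 1/2)*(t + 1)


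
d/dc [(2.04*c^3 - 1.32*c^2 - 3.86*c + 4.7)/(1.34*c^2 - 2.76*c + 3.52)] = (2.7336*c^4 - 11.2608*c^3 + 30.358*c^2 - 21.8888*c - 0.6152)/(1.7956*c^4 - 7.3968*c^3 + 17.0512*c^2 - 19.4304*c + 12.3904)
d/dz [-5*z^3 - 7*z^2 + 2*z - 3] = -15*z^2 - 14*z + 2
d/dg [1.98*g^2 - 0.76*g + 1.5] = 3.96*g - 0.76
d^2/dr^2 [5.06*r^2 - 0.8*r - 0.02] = 10.1200000000000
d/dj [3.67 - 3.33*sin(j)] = -3.33*cos(j)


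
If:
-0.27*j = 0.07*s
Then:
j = -0.259259259259259*s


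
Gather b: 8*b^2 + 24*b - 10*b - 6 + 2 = 8*b^2 + 14*b - 4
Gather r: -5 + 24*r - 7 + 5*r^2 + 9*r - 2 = 5*r^2 + 33*r - 14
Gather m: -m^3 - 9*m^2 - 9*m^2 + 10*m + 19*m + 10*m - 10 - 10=-m^3 - 18*m^2 + 39*m - 20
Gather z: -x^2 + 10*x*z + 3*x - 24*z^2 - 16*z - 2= -x^2 + 3*x - 24*z^2 + z*(10*x - 16) - 2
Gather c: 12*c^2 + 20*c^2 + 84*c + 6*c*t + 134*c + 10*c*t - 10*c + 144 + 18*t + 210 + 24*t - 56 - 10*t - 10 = 32*c^2 + c*(16*t + 208) + 32*t + 288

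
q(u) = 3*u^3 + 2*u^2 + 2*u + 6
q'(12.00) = 1346.00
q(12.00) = 5502.00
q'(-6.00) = 302.00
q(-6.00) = -582.00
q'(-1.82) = 24.53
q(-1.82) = -9.10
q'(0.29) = 3.92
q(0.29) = 6.82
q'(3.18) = 105.73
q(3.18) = 129.06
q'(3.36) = 117.05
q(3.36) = 149.10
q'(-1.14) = 9.14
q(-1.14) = 1.87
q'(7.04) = 476.21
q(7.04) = 1165.94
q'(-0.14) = 1.62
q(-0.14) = 5.75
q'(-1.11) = 8.65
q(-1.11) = 2.14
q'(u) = 9*u^2 + 4*u + 2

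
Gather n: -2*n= -2*n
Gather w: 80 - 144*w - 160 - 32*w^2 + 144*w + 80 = -32*w^2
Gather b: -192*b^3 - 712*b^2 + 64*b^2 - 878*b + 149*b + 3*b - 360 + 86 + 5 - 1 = -192*b^3 - 648*b^2 - 726*b - 270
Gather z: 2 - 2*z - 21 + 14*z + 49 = 12*z + 30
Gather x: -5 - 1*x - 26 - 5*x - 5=-6*x - 36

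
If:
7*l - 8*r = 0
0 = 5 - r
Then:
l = 40/7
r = 5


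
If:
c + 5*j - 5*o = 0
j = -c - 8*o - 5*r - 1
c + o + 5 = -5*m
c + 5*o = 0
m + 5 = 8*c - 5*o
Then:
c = 100/229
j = -40/229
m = -245/229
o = -20/229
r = -129/1145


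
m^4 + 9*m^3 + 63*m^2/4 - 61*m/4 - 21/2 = (m - 1)*(m + 1/2)*(m + 7/2)*(m + 6)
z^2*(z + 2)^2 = z^4 + 4*z^3 + 4*z^2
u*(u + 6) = u^2 + 6*u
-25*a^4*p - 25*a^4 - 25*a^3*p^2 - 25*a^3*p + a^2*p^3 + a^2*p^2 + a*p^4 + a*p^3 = (-5*a + p)*(a + p)*(5*a + p)*(a*p + a)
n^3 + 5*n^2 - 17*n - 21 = (n - 3)*(n + 1)*(n + 7)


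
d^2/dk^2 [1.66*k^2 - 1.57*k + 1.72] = 3.32000000000000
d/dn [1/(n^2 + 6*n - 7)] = 2*(-n - 3)/(n^2 + 6*n - 7)^2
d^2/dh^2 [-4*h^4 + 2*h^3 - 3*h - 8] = 12*h*(1 - 4*h)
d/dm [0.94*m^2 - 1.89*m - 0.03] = 1.88*m - 1.89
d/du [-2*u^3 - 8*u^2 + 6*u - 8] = -6*u^2 - 16*u + 6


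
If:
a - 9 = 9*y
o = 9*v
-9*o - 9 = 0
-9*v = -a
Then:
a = -1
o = -1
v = -1/9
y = -10/9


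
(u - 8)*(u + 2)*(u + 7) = u^3 + u^2 - 58*u - 112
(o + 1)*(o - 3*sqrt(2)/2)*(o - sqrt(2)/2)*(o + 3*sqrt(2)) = o^4 + o^3 + sqrt(2)*o^3 - 21*o^2/2 + sqrt(2)*o^2 - 21*o/2 + 9*sqrt(2)*o/2 + 9*sqrt(2)/2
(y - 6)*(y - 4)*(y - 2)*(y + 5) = y^4 - 7*y^3 - 16*y^2 + 172*y - 240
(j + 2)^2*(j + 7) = j^3 + 11*j^2 + 32*j + 28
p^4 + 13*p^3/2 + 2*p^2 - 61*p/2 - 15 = (p - 2)*(p + 1/2)*(p + 3)*(p + 5)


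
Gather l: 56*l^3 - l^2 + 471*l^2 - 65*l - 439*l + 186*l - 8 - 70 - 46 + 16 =56*l^3 + 470*l^2 - 318*l - 108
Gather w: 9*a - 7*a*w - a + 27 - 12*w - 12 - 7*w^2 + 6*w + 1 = 8*a - 7*w^2 + w*(-7*a - 6) + 16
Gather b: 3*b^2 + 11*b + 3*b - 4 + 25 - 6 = 3*b^2 + 14*b + 15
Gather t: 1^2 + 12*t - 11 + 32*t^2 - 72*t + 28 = 32*t^2 - 60*t + 18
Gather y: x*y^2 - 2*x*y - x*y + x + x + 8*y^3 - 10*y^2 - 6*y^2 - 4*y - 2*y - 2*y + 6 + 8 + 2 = 2*x + 8*y^3 + y^2*(x - 16) + y*(-3*x - 8) + 16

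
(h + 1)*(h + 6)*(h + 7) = h^3 + 14*h^2 + 55*h + 42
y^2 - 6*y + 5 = (y - 5)*(y - 1)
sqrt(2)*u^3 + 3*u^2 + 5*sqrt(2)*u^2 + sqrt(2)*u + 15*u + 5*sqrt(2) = (u + 5)*(u + sqrt(2))*(sqrt(2)*u + 1)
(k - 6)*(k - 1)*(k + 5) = k^3 - 2*k^2 - 29*k + 30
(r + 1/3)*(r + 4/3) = r^2 + 5*r/3 + 4/9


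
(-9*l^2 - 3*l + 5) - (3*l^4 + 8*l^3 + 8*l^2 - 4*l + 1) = -3*l^4 - 8*l^3 - 17*l^2 + l + 4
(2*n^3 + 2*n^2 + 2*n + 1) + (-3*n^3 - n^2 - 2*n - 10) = -n^3 + n^2 - 9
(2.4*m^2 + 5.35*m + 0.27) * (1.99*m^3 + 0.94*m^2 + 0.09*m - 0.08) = 4.776*m^5 + 12.9025*m^4 + 5.7823*m^3 + 0.5433*m^2 - 0.4037*m - 0.0216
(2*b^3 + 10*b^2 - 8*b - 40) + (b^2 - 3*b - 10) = 2*b^3 + 11*b^2 - 11*b - 50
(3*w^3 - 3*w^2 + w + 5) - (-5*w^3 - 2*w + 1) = 8*w^3 - 3*w^2 + 3*w + 4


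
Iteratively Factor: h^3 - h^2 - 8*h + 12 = (h - 2)*(h^2 + h - 6) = (h - 2)^2*(h + 3)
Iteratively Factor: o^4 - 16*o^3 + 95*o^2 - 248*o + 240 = (o - 3)*(o^3 - 13*o^2 + 56*o - 80) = (o - 4)*(o - 3)*(o^2 - 9*o + 20) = (o - 4)^2*(o - 3)*(o - 5)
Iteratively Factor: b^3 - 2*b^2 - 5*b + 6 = (b - 3)*(b^2 + b - 2) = (b - 3)*(b + 2)*(b - 1)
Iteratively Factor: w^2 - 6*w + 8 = (w - 2)*(w - 4)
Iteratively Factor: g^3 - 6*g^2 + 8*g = (g)*(g^2 - 6*g + 8) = g*(g - 2)*(g - 4)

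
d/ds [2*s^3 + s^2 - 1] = 2*s*(3*s + 1)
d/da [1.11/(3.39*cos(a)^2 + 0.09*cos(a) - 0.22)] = (7.5258*cos(a) + 0.0999)*sin(a)/(3.39*cos(a)^2 + 0.09*cos(a) - 0.22)^2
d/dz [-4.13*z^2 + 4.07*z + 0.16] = 4.07 - 8.26*z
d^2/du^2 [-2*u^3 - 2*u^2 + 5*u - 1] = -12*u - 4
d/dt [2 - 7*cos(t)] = 7*sin(t)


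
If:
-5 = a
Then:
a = -5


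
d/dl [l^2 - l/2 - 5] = 2*l - 1/2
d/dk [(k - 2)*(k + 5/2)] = 2*k + 1/2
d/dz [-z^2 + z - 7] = 1 - 2*z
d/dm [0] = 0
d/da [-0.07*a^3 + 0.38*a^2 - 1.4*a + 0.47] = -0.21*a^2 + 0.76*a - 1.4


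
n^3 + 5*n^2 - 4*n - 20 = (n - 2)*(n + 2)*(n + 5)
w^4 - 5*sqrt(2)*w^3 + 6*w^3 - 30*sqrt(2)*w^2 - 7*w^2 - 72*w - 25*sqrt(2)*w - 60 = (w + 1)*(w + 5)*(w - 6*sqrt(2))*(w + sqrt(2))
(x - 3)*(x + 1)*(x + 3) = x^3 + x^2 - 9*x - 9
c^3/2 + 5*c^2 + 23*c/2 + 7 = (c/2 + 1)*(c + 1)*(c + 7)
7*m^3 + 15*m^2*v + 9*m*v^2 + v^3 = (m + v)^2*(7*m + v)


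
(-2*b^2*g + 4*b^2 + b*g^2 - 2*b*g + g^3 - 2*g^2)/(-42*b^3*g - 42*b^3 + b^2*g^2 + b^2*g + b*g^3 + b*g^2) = (-2*b^2*g + 4*b^2 + b*g^2 - 2*b*g + g^3 - 2*g^2)/(b*(-42*b^2*g - 42*b^2 + b*g^2 + b*g + g^3 + g^2))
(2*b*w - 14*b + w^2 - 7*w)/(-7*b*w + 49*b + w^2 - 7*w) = (2*b + w)/(-7*b + w)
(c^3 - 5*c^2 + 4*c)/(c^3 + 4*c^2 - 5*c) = (c - 4)/(c + 5)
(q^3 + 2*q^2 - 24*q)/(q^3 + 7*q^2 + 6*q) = (q - 4)/(q + 1)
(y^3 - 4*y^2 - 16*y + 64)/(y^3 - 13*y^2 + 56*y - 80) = (y + 4)/(y - 5)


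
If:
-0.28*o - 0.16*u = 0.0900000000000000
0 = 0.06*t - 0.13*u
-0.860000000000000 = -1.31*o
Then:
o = 0.66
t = -3.71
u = -1.71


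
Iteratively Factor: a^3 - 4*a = (a + 2)*(a^2 - 2*a) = (a - 2)*(a + 2)*(a)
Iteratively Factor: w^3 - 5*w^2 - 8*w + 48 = (w - 4)*(w^2 - w - 12) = (w - 4)^2*(w + 3)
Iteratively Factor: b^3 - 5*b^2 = (b)*(b^2 - 5*b) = b*(b - 5)*(b)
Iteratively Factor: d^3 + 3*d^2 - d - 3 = (d - 1)*(d^2 + 4*d + 3) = (d - 1)*(d + 1)*(d + 3)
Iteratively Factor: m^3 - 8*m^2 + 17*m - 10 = (m - 2)*(m^2 - 6*m + 5) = (m - 5)*(m - 2)*(m - 1)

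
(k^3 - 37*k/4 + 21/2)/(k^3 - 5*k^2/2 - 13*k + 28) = (k - 3/2)/(k - 4)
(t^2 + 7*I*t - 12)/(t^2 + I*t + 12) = (t + 3*I)/(t - 3*I)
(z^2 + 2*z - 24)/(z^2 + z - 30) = (z - 4)/(z - 5)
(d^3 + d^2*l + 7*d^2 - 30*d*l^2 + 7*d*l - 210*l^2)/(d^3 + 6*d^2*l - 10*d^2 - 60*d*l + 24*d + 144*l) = (d^2 - 5*d*l + 7*d - 35*l)/(d^2 - 10*d + 24)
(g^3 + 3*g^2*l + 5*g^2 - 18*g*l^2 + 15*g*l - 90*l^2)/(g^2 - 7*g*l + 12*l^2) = (g^2 + 6*g*l + 5*g + 30*l)/(g - 4*l)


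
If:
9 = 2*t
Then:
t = 9/2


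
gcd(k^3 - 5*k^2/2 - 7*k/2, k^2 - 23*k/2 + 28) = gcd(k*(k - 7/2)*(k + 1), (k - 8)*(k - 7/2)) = k - 7/2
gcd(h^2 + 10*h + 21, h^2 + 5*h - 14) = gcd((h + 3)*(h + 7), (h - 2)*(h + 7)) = h + 7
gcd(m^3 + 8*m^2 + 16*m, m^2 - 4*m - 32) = m + 4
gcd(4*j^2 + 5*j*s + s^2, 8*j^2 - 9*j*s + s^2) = 1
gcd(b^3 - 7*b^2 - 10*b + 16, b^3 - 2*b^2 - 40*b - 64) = b^2 - 6*b - 16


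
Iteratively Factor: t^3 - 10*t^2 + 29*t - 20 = (t - 5)*(t^2 - 5*t + 4) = (t - 5)*(t - 4)*(t - 1)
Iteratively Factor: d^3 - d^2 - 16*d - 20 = (d + 2)*(d^2 - 3*d - 10) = (d - 5)*(d + 2)*(d + 2)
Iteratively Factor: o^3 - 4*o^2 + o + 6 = (o - 3)*(o^2 - o - 2) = (o - 3)*(o + 1)*(o - 2)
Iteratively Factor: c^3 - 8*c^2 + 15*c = (c - 3)*(c^2 - 5*c) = c*(c - 3)*(c - 5)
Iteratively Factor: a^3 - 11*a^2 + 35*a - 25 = (a - 5)*(a^2 - 6*a + 5) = (a - 5)^2*(a - 1)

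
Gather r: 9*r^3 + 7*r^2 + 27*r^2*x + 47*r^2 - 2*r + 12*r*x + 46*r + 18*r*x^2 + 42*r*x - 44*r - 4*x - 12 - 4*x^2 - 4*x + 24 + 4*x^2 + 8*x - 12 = 9*r^3 + r^2*(27*x + 54) + r*(18*x^2 + 54*x)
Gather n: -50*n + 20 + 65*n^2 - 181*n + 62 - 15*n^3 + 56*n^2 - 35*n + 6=-15*n^3 + 121*n^2 - 266*n + 88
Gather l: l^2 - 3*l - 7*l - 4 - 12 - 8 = l^2 - 10*l - 24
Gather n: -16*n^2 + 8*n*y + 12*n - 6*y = -16*n^2 + n*(8*y + 12) - 6*y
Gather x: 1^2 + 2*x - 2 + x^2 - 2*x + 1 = x^2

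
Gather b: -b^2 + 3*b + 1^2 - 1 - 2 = -b^2 + 3*b - 2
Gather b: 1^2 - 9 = -8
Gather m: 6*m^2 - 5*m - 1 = 6*m^2 - 5*m - 1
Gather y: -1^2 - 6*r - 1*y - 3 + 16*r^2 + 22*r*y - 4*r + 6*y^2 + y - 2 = 16*r^2 + 22*r*y - 10*r + 6*y^2 - 6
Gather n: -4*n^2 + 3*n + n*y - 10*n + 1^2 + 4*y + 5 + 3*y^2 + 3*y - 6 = -4*n^2 + n*(y - 7) + 3*y^2 + 7*y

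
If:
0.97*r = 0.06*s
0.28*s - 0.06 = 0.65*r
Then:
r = 0.02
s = 0.25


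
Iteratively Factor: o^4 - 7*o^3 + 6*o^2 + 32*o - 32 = (o + 2)*(o^3 - 9*o^2 + 24*o - 16) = (o - 4)*(o + 2)*(o^2 - 5*o + 4) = (o - 4)*(o - 1)*(o + 2)*(o - 4)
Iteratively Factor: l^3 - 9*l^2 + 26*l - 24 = (l - 4)*(l^2 - 5*l + 6) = (l - 4)*(l - 3)*(l - 2)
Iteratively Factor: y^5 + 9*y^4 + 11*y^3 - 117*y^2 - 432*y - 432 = (y - 4)*(y^4 + 13*y^3 + 63*y^2 + 135*y + 108) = (y - 4)*(y + 3)*(y^3 + 10*y^2 + 33*y + 36) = (y - 4)*(y + 3)^2*(y^2 + 7*y + 12) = (y - 4)*(y + 3)^2*(y + 4)*(y + 3)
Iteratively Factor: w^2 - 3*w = (w - 3)*(w)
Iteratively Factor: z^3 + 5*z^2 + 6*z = (z + 3)*(z^2 + 2*z) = z*(z + 3)*(z + 2)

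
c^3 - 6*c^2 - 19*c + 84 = (c - 7)*(c - 3)*(c + 4)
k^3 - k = k*(k - 1)*(k + 1)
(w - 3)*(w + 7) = w^2 + 4*w - 21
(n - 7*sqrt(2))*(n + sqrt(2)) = n^2 - 6*sqrt(2)*n - 14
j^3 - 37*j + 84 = (j - 4)*(j - 3)*(j + 7)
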